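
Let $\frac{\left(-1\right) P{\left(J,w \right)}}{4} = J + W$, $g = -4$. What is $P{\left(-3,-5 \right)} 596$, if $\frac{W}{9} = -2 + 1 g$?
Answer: $135888$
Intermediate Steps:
$W = -54$ ($W = 9 \left(-2 + 1 \left(-4\right)\right) = 9 \left(-2 - 4\right) = 9 \left(-6\right) = -54$)
$P{\left(J,w \right)} = 216 - 4 J$ ($P{\left(J,w \right)} = - 4 \left(J - 54\right) = - 4 \left(-54 + J\right) = 216 - 4 J$)
$P{\left(-3,-5 \right)} 596 = \left(216 - -12\right) 596 = \left(216 + 12\right) 596 = 228 \cdot 596 = 135888$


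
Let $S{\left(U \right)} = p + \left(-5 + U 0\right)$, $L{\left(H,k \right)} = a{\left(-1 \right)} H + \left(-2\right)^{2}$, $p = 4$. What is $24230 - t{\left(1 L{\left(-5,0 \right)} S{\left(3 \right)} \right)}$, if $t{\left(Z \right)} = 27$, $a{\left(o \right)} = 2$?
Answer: $24203$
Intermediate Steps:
$L{\left(H,k \right)} = 4 + 2 H$ ($L{\left(H,k \right)} = 2 H + \left(-2\right)^{2} = 2 H + 4 = 4 + 2 H$)
$S{\left(U \right)} = -1$ ($S{\left(U \right)} = 4 + \left(-5 + U 0\right) = 4 + \left(-5 + 0\right) = 4 - 5 = -1$)
$24230 - t{\left(1 L{\left(-5,0 \right)} S{\left(3 \right)} \right)} = 24230 - 27 = 24203$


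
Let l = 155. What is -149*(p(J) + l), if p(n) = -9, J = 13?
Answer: -21754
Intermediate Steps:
-149*(p(J) + l) = -149*(-9 + 155) = -149*146 = -21754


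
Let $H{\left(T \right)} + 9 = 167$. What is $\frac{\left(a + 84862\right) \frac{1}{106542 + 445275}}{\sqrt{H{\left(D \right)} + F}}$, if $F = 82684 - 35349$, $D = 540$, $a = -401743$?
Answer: $- \frac{35209 \sqrt{5277}}{970646103} \approx -0.002635$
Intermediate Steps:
$H{\left(T \right)} = 158$ ($H{\left(T \right)} = -9 + 167 = 158$)
$F = 47335$
$\frac{\left(a + 84862\right) \frac{1}{106542 + 445275}}{\sqrt{H{\left(D \right)} + F}} = \frac{\left(-401743 + 84862\right) \frac{1}{106542 + 445275}}{\sqrt{158 + 47335}} = \frac{\left(-316881\right) \frac{1}{551817}}{\sqrt{47493}} = \frac{\left(-316881\right) \frac{1}{551817}}{3 \sqrt{5277}} = - \frac{35209 \frac{\sqrt{5277}}{15831}}{61313} = - \frac{35209 \sqrt{5277}}{970646103}$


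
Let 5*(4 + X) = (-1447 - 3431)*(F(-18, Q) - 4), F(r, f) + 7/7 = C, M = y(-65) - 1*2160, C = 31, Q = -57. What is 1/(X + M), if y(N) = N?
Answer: -5/137973 ≈ -3.6239e-5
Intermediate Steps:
M = -2225 (M = -65 - 1*2160 = -65 - 2160 = -2225)
F(r, f) = 30 (F(r, f) = -1 + 31 = 30)
X = -126848/5 (X = -4 + ((-1447 - 3431)*(30 - 4))/5 = -4 + (-4878*26)/5 = -4 + (1/5)*(-126828) = -4 - 126828/5 = -126848/5 ≈ -25370.)
1/(X + M) = 1/(-126848/5 - 2225) = 1/(-137973/5) = -5/137973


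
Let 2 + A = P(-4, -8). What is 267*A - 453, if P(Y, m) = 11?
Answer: 1950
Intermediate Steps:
A = 9 (A = -2 + 11 = 9)
267*A - 453 = 267*9 - 453 = 2403 - 453 = 1950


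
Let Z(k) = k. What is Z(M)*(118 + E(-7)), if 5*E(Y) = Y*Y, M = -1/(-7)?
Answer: 639/35 ≈ 18.257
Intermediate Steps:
M = 1/7 (M = -1*(-1/7) = 1/7 ≈ 0.14286)
E(Y) = Y**2/5 (E(Y) = (Y*Y)/5 = Y**2/5)
Z(M)*(118 + E(-7)) = (118 + (1/5)*(-7)**2)/7 = (118 + (1/5)*49)/7 = (118 + 49/5)/7 = (1/7)*(639/5) = 639/35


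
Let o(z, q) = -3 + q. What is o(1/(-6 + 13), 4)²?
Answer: 1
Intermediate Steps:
o(1/(-6 + 13), 4)² = (-3 + 4)² = 1² = 1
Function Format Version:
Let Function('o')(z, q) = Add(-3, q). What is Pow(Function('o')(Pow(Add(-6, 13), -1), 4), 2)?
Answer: 1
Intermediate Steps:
Pow(Function('o')(Pow(Add(-6, 13), -1), 4), 2) = Pow(Add(-3, 4), 2) = Pow(1, 2) = 1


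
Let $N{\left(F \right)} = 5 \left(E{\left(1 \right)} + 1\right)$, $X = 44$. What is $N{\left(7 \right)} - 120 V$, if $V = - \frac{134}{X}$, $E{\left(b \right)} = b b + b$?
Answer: $\frac{4185}{11} \approx 380.45$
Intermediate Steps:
$E{\left(b \right)} = b + b^{2}$ ($E{\left(b \right)} = b^{2} + b = b + b^{2}$)
$N{\left(F \right)} = 15$ ($N{\left(F \right)} = 5 \left(1 \left(1 + 1\right) + 1\right) = 5 \left(1 \cdot 2 + 1\right) = 5 \left(2 + 1\right) = 5 \cdot 3 = 15$)
$V = - \frac{67}{22}$ ($V = - \frac{134}{44} = \left(-134\right) \frac{1}{44} = - \frac{67}{22} \approx -3.0455$)
$N{\left(7 \right)} - 120 V = 15 - - \frac{4020}{11} = 15 + \frac{4020}{11} = \frac{4185}{11}$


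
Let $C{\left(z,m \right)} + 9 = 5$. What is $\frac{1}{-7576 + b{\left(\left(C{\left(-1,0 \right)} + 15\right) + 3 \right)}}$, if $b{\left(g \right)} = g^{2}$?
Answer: $- \frac{1}{7380} \approx -0.0001355$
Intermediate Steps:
$C{\left(z,m \right)} = -4$ ($C{\left(z,m \right)} = -9 + 5 = -4$)
$\frac{1}{-7576 + b{\left(\left(C{\left(-1,0 \right)} + 15\right) + 3 \right)}} = \frac{1}{-7576 + \left(\left(-4 + 15\right) + 3\right)^{2}} = \frac{1}{-7576 + \left(11 + 3\right)^{2}} = \frac{1}{-7576 + 14^{2}} = \frac{1}{-7576 + 196} = \frac{1}{-7380} = - \frac{1}{7380}$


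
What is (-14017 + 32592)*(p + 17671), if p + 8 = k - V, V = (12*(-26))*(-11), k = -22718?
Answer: -157646025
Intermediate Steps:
V = 3432 (V = -312*(-11) = 3432)
p = -26158 (p = -8 + (-22718 - 1*3432) = -8 + (-22718 - 3432) = -8 - 26150 = -26158)
(-14017 + 32592)*(p + 17671) = (-14017 + 32592)*(-26158 + 17671) = 18575*(-8487) = -157646025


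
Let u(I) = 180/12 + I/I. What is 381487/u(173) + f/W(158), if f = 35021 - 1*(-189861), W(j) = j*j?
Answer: 2381759895/99856 ≈ 23852.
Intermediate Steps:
u(I) = 16 (u(I) = 180*(1/12) + 1 = 15 + 1 = 16)
W(j) = j²
f = 224882 (f = 35021 + 189861 = 224882)
381487/u(173) + f/W(158) = 381487/16 + 224882/(158²) = 381487*(1/16) + 224882/24964 = 381487/16 + 224882*(1/24964) = 381487/16 + 112441/12482 = 2381759895/99856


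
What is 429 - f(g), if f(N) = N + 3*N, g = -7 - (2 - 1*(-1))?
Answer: 469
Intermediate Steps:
g = -10 (g = -7 - (2 + 1) = -7 - 1*3 = -7 - 3 = -10)
f(N) = 4*N
429 - f(g) = 429 - 4*(-10) = 429 - 1*(-40) = 429 + 40 = 469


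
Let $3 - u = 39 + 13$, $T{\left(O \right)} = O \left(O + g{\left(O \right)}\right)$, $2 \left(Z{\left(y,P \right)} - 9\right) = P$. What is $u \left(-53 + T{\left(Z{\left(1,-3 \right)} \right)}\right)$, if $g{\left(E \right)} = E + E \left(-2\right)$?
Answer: $2597$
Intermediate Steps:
$g{\left(E \right)} = - E$ ($g{\left(E \right)} = E - 2 E = - E$)
$Z{\left(y,P \right)} = 9 + \frac{P}{2}$
$T{\left(O \right)} = 0$ ($T{\left(O \right)} = O \left(O - O\right) = O 0 = 0$)
$u = -49$ ($u = 3 - \left(39 + 13\right) = 3 - 52 = -49$)
$u \left(-53 + T{\left(Z{\left(1,-3 \right)} \right)}\right) = - 49 \left(-53 + 0\right) = \left(-49\right) \left(-53\right) = 2597$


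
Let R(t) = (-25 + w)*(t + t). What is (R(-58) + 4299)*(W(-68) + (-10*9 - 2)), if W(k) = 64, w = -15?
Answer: -250292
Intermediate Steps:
R(t) = -80*t (R(t) = (-25 - 15)*(t + t) = -80*t)
(R(-58) + 4299)*(W(-68) + (-10*9 - 2)) = (-80*(-58) + 4299)*(64 + (-10*9 - 2)) = (4640 + 4299)*(64 + (-90 - 2)) = 8939*(64 - 92) = 8939*(-28) = -250292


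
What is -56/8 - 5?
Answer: -12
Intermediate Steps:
-56/8 - 5 = -14*1/2 - 5 = -7 - 5 = -12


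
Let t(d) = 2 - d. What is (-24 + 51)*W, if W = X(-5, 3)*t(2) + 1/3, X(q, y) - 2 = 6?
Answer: 9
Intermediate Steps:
X(q, y) = 8 (X(q, y) = 2 + 6 = 8)
W = ⅓ (W = 8*(2 - 1*2) + 1/3 = 8*(2 - 2) + ⅓ = 8*0 + ⅓ = 0 + ⅓ = ⅓ ≈ 0.33333)
(-24 + 51)*W = (-24 + 51)*(⅓) = 27*(⅓) = 9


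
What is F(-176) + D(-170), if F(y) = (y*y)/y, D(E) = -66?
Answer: -242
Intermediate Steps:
F(y) = y (F(y) = y**2/y = y)
F(-176) + D(-170) = -176 - 66 = -242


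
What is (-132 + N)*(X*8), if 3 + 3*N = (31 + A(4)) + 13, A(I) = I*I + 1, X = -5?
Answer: 13520/3 ≈ 4506.7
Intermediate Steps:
A(I) = 1 + I**2 (A(I) = I**2 + 1 = 1 + I**2)
N = 58/3 (N = -1 + ((31 + (1 + 4**2)) + 13)/3 = -1 + ((31 + (1 + 16)) + 13)/3 = -1 + ((31 + 17) + 13)/3 = -1 + (48 + 13)/3 = -1 + (1/3)*61 = -1 + 61/3 = 58/3 ≈ 19.333)
(-132 + N)*(X*8) = (-132 + 58/3)*(-5*8) = -338/3*(-40) = 13520/3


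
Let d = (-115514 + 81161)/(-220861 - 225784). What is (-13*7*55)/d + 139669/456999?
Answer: -89214686518/1370997 ≈ -65073.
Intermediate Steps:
d = 34353/446645 (d = -34353/(-446645) = -34353*(-1/446645) = 34353/446645 ≈ 0.076913)
(-13*7*55)/d + 139669/456999 = (-13*7*55)/(34353/446645) + 139669/456999 = -91*55*(446645/34353) + 139669*(1/456999) = -5005*446645/34353 + 139669/456999 = -203223475/3123 + 139669/456999 = -89214686518/1370997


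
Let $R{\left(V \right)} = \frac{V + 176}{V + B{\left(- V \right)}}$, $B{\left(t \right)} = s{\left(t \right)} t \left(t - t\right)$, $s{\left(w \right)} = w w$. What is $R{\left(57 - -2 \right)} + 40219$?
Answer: $\frac{2373156}{59} \approx 40223.0$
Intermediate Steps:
$s{\left(w \right)} = w^{2}$
$B{\left(t \right)} = 0$ ($B{\left(t \right)} = t^{2} t \left(t - t\right) = t^{3} \cdot 0 = 0$)
$R{\left(V \right)} = \frac{176 + V}{V}$ ($R{\left(V \right)} = \frac{V + 176}{V + 0} = \frac{176 + V}{V}$)
$R{\left(57 - -2 \right)} + 40219 = \frac{176 + \left(57 - -2\right)}{57 - -2} + 40219 = \frac{176 + \left(57 + 2\right)}{57 + 2} + 40219 = \frac{176 + 59}{59} + 40219 = \frac{1}{59} \cdot 235 + 40219 = \frac{235}{59} + 40219 = \frac{2373156}{59}$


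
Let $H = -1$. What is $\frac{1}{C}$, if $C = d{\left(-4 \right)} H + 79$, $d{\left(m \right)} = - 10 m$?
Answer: $\frac{1}{39} \approx 0.025641$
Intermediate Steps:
$C = 39$ ($C = \left(-10\right) \left(-4\right) \left(-1\right) + 79 = 40 \left(-1\right) + 79 = -40 + 79 = 39$)
$\frac{1}{C} = \frac{1}{39}$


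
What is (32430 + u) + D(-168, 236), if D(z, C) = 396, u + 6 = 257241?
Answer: 290061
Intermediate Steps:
u = 257235 (u = -6 + 257241 = 257235)
(32430 + u) + D(-168, 236) = (32430 + 257235) + 396 = 289665 + 396 = 290061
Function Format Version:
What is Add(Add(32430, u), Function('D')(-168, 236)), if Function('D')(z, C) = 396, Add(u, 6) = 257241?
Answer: 290061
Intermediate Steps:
u = 257235 (u = Add(-6, 257241) = 257235)
Add(Add(32430, u), Function('D')(-168, 236)) = Add(Add(32430, 257235), 396) = Add(289665, 396) = 290061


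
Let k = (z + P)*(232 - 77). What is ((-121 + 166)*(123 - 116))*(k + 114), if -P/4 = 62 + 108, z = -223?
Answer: -44053065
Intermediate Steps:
P = -680 (P = -4*(62 + 108) = -4*170 = -680)
k = -139965 (k = (-223 - 680)*(232 - 77) = -903*155 = -139965)
((-121 + 166)*(123 - 116))*(k + 114) = ((-121 + 166)*(123 - 116))*(-139965 + 114) = (45*7)*(-139851) = 315*(-139851) = -44053065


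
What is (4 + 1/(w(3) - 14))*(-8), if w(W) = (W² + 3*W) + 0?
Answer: -34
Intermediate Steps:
w(W) = W² + 3*W
(4 + 1/(w(3) - 14))*(-8) = (4 + 1/(3*(3 + 3) - 14))*(-8) = (4 + 1/(3*6 - 14))*(-8) = (4 + 1/(18 - 14))*(-8) = (4 + 1/4)*(-8) = (4 + ¼)*(-8) = (17/4)*(-8) = -34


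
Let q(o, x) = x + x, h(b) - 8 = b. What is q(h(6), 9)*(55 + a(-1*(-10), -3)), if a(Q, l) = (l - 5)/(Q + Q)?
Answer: 4914/5 ≈ 982.80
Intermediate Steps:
h(b) = 8 + b
q(o, x) = 2*x
a(Q, l) = (-5 + l)/(2*Q) (a(Q, l) = (-5 + l)/((2*Q)) = (-5 + l)*(1/(2*Q)) = (-5 + l)/(2*Q))
q(h(6), 9)*(55 + a(-1*(-10), -3)) = (2*9)*(55 + (-5 - 3)/(2*((-1*(-10))))) = 18*(55 + (1/2)*(-8)/10) = 18*(55 + (1/2)*(1/10)*(-8)) = 18*(55 - 2/5) = 18*(273/5) = 4914/5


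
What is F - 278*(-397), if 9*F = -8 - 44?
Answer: 993242/9 ≈ 1.1036e+5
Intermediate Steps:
F = -52/9 (F = (-8 - 44)/9 = (⅑)*(-52) = -52/9 ≈ -5.7778)
F - 278*(-397) = -52/9 - 278*(-397) = -52/9 + 110366 = 993242/9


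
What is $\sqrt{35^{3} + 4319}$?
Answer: $\sqrt{47194} \approx 217.24$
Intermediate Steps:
$\sqrt{35^{3} + 4319} = \sqrt{42875 + 4319} = \sqrt{47194}$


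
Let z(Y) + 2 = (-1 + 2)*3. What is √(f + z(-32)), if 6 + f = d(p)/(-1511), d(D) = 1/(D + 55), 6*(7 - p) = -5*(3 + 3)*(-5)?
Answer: 4*I*√976751197/55907 ≈ 2.2361*I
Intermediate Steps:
p = -18 (p = 7 - (-5*(3 + 3))*(-5)/6 = 7 - (-5*6)*(-5)/6 = 7 - (-5)*(-5) = 7 - ⅙*150 = 7 - 25 = -18)
d(D) = 1/(55 + D)
z(Y) = 1 (z(Y) = -2 + (-1 + 2)*3 = -2 + 1*3 = -2 + 3 = 1)
f = -335443/55907 (f = -6 + 1/((55 - 18)*(-1511)) = -6 - 1/1511/37 = -6 + (1/37)*(-1/1511) = -6 - 1/55907 = -335443/55907 ≈ -6.0000)
√(f + z(-32)) = √(-335443/55907 + 1) = √(-279536/55907) = 4*I*√976751197/55907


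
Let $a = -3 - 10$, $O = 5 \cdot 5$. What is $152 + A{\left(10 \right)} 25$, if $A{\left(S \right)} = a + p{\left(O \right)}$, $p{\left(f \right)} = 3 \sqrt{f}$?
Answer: $202$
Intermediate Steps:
$O = 25$
$a = -13$ ($a = -3 - 10 = -13$)
$A{\left(S \right)} = 2$ ($A{\left(S \right)} = -13 + 3 \sqrt{25} = -13 + 3 \cdot 5 = -13 + 15 = 2$)
$152 + A{\left(10 \right)} 25 = 152 + 2 \cdot 25 = 152 + 50 = 202$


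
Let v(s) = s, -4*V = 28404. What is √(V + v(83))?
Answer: 11*I*√58 ≈ 83.774*I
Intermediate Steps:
V = -7101 (V = -¼*28404 = -7101)
√(V + v(83)) = √(-7101 + 83) = √(-7018) = 11*I*√58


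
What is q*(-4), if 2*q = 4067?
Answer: -8134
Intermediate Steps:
q = 4067/2 (q = (½)*4067 = 4067/2 ≈ 2033.5)
q*(-4) = (4067/2)*(-4) = -8134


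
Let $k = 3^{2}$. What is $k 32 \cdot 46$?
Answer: $13248$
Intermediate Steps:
$k = 9$
$k 32 \cdot 46 = 9 \cdot 32 \cdot 46 = 288 \cdot 46 = 13248$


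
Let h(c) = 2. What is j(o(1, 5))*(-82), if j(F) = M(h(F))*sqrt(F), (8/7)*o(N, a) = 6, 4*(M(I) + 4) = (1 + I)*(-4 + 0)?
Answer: 287*sqrt(21) ≈ 1315.2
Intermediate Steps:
M(I) = -5 - I (M(I) = -4 + ((1 + I)*(-4 + 0))/4 = -4 + ((1 + I)*(-4))/4 = -4 + (-4 - 4*I)/4 = -4 + (-1 - I) = -5 - I)
o(N, a) = 21/4 (o(N, a) = (7/8)*6 = 21/4)
j(F) = -7*sqrt(F) (j(F) = (-5 - 1*2)*sqrt(F) = (-5 - 2)*sqrt(F) = -7*sqrt(F))
j(o(1, 5))*(-82) = -7*sqrt(21)/2*(-82) = 287*sqrt(21)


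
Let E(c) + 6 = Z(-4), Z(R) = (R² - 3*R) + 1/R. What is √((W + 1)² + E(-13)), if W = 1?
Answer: √103/2 ≈ 5.0744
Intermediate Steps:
Z(R) = 1/R + R² - 3*R
E(c) = 87/4 (E(c) = -6 + (1 + (-4)²*(-3 - 4))/(-4) = -6 - (1 + 16*(-7))/4 = -6 - (1 - 112)/4 = -6 - ¼*(-111) = -6 + 111/4 = 87/4)
√((W + 1)² + E(-13)) = √((1 + 1)² + 87/4) = √(2² + 87/4) = √(4 + 87/4) = √(103/4) = √103/2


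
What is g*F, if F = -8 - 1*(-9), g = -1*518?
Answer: -518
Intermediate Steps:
g = -518
F = 1 (F = -8 + 9 = 1)
g*F = -518*1 = -518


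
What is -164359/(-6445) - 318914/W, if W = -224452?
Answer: 19473053499/723296570 ≈ 26.923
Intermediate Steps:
-164359/(-6445) - 318914/W = -164359/(-6445) - 318914/(-224452) = -164359*(-1/6445) - 318914*(-1/224452) = 164359/6445 + 159457/112226 = 19473053499/723296570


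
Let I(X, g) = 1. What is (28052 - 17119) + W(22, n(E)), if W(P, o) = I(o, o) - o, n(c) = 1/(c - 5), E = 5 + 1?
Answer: 10933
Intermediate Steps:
E = 6
n(c) = 1/(-5 + c)
W(P, o) = 1 - o
(28052 - 17119) + W(22, n(E)) = (28052 - 17119) + (1 - 1/(-5 + 6)) = 10933 + (1 - 1/1) = 10933 + (1 - 1*1) = 10933 + (1 - 1) = 10933 + 0 = 10933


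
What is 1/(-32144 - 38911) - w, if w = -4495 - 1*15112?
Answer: 1393175384/71055 ≈ 19607.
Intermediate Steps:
w = -19607 (w = -4495 - 15112 = -19607)
1/(-32144 - 38911) - w = 1/(-32144 - 38911) - 1*(-19607) = 1/(-71055) + 19607 = -1/71055 + 19607 = 1393175384/71055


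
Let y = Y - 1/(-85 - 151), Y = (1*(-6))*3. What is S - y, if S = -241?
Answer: -52629/236 ≈ -223.00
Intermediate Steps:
Y = -18 (Y = -6*3 = -18)
y = -4247/236 (y = -18 - 1/(-85 - 151) = -18 - 1/(-236) = -18 - 1*(-1/236) = -18 + 1/236 = -4247/236 ≈ -17.996)
S - y = -241 - 1*(-4247/236) = -241 + 4247/236 = -52629/236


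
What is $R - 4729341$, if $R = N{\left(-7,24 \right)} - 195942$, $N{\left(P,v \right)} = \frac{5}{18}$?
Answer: $- \frac{88655089}{18} \approx -4.9253 \cdot 10^{6}$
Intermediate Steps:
$N{\left(P,v \right)} = \frac{5}{18}$ ($N{\left(P,v \right)} = 5 \cdot \frac{1}{18} = \frac{5}{18}$)
$R = - \frac{3526951}{18}$ ($R = \frac{5}{18} - 195942 = - \frac{3526951}{18} \approx -1.9594 \cdot 10^{5}$)
$R - 4729341 = - \frac{3526951}{18} - 4729341 = - \frac{88655089}{18}$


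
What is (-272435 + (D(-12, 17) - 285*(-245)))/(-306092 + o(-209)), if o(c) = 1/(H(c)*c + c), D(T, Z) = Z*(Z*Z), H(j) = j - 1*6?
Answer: 2947398674/4563423597 ≈ 0.64587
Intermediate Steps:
H(j) = -6 + j (H(j) = j - 6 = -6 + j)
D(T, Z) = Z³ (D(T, Z) = Z*Z² = Z³)
o(c) = 1/(c + c*(-6 + c)) (o(c) = 1/((-6 + c)*c + c) = 1/(c*(-6 + c) + c) = 1/(c + c*(-6 + c)))
(-272435 + (D(-12, 17) - 285*(-245)))/(-306092 + o(-209)) = (-272435 + (17³ - 285*(-245)))/(-306092 + 1/((-209)*(-5 - 209))) = (-272435 + (4913 + 69825))/(-306092 - 1/209/(-214)) = (-272435 + 74738)/(-306092 - 1/209*(-1/214)) = -197697/(-306092 + 1/44726) = -197697/(-13690270791/44726) = -197697*(-44726/13690270791) = 2947398674/4563423597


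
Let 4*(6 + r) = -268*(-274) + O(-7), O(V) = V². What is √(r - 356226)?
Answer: I*√1351447/2 ≈ 581.26*I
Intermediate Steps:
r = 73457/4 (r = -6 + (-268*(-274) + (-7)²)/4 = -6 + (73432 + 49)/4 = -6 + (¼)*73481 = -6 + 73481/4 = 73457/4 ≈ 18364.)
√(r - 356226) = √(73457/4 - 356226) = √(-1351447/4) = I*√1351447/2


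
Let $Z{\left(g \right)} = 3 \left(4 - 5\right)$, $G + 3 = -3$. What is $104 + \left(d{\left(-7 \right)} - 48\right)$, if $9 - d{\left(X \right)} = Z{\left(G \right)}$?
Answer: $68$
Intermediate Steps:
$G = -6$ ($G = -3 - 3 = -6$)
$Z{\left(g \right)} = -3$ ($Z{\left(g \right)} = 3 \left(-1\right) = -3$)
$d{\left(X \right)} = 12$ ($d{\left(X \right)} = 9 - -3 = 9 + 3 = 12$)
$104 + \left(d{\left(-7 \right)} - 48\right) = 104 + \left(12 - 48\right) = 104 - 36 = 68$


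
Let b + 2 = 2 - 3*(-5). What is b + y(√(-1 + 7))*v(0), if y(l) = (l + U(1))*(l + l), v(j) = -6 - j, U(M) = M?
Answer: -57 - 12*√6 ≈ -86.394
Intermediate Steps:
y(l) = 2*l*(1 + l) (y(l) = (l + 1)*(l + l) = (1 + l)*(2*l) = 2*l*(1 + l))
b = 15 (b = -2 + (2 - 3*(-5)) = -2 + (2 + 15) = -2 + 17 = 15)
b + y(√(-1 + 7))*v(0) = 15 + (2*√(-1 + 7)*(1 + √(-1 + 7)))*(-6 - 1*0) = 15 + (2*√6*(1 + √6))*(-6 + 0) = 15 + (2*√6*(1 + √6))*(-6) = 15 - 12*√6*(1 + √6)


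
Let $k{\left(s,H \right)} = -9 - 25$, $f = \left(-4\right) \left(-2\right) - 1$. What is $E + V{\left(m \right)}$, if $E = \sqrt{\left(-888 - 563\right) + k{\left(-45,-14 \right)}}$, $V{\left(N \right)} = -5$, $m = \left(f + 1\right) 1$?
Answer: $-5 + 3 i \sqrt{165} \approx -5.0 + 38.536 i$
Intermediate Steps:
$f = 7$ ($f = 8 - 1 = 7$)
$m = 8$ ($m = \left(7 + 1\right) 1 = 8 \cdot 1 = 8$)
$k{\left(s,H \right)} = -34$
$E = 3 i \sqrt{165}$ ($E = \sqrt{\left(-888 - 563\right) - 34} = \sqrt{-1451 - 34} = \sqrt{-1485} = 3 i \sqrt{165} \approx 38.536 i$)
$E + V{\left(m \right)} = 3 i \sqrt{165} - 5 = -5 + 3 i \sqrt{165}$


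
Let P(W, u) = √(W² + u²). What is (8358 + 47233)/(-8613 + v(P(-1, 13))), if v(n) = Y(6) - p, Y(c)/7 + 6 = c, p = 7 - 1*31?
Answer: -55591/8589 ≈ -6.4724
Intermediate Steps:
p = -24 (p = 7 - 31 = -24)
Y(c) = -42 + 7*c
v(n) = 24 (v(n) = (-42 + 7*6) - 1*(-24) = (-42 + 42) + 24 = 0 + 24 = 24)
(8358 + 47233)/(-8613 + v(P(-1, 13))) = (8358 + 47233)/(-8613 + 24) = 55591/(-8589) = 55591*(-1/8589) = -55591/8589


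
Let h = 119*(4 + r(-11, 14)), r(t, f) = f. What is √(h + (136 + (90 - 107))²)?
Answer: √16303 ≈ 127.68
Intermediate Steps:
h = 2142 (h = 119*(4 + 14) = 119*18 = 2142)
√(h + (136 + (90 - 107))²) = √(2142 + (136 + (90 - 107))²) = √(2142 + (136 - 17)²) = √(2142 + 119²) = √(2142 + 14161) = √16303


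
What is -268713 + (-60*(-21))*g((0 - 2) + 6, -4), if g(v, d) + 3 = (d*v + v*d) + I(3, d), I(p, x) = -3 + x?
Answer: -321633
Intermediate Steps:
g(v, d) = -6 + d + 2*d*v (g(v, d) = -3 + ((d*v + v*d) + (-3 + d)) = -3 + ((d*v + d*v) + (-3 + d)) = -3 + (2*d*v + (-3 + d)) = -3 + (-3 + d + 2*d*v) = -6 + d + 2*d*v)
-268713 + (-60*(-21))*g((0 - 2) + 6, -4) = -268713 + (-60*(-21))*(-6 - 4 + 2*(-4)*((0 - 2) + 6)) = -268713 + 1260*(-6 - 4 + 2*(-4)*(-2 + 6)) = -268713 + 1260*(-6 - 4 + 2*(-4)*4) = -268713 + 1260*(-6 - 4 - 32) = -268713 + 1260*(-42) = -268713 - 52920 = -321633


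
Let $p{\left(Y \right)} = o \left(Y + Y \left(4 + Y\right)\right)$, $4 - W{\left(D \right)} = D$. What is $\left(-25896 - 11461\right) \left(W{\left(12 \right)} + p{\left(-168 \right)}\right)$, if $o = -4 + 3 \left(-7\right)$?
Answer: $25574901056$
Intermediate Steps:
$o = -25$ ($o = -4 - 21 = -25$)
$W{\left(D \right)} = 4 - D$
$p{\left(Y \right)} = - 25 Y - 25 Y \left(4 + Y\right)$ ($p{\left(Y \right)} = - 25 \left(Y + Y \left(4 + Y\right)\right) = - 25 Y - 25 Y \left(4 + Y\right)$)
$\left(-25896 - 11461\right) \left(W{\left(12 \right)} + p{\left(-168 \right)}\right) = \left(-25896 - 11461\right) \left(\left(4 - 12\right) - - 4200 \left(5 - 168\right)\right) = - 37357 \left(\left(4 - 12\right) - \left(-4200\right) \left(-163\right)\right) = - 37357 \left(-8 - 684600\right) = \left(-37357\right) \left(-684608\right) = 25574901056$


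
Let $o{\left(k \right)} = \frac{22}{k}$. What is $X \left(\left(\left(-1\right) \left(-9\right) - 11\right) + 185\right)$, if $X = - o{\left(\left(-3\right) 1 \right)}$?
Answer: $1342$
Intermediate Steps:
$X = \frac{22}{3}$ ($X = - \frac{22}{\left(-3\right) 1} = - \frac{22}{-3} = - \frac{22 \left(-1\right)}{3} = \left(-1\right) \left(- \frac{22}{3}\right) = \frac{22}{3} \approx 7.3333$)
$X \left(\left(\left(-1\right) \left(-9\right) - 11\right) + 185\right) = \frac{22 \left(\left(\left(-1\right) \left(-9\right) - 11\right) + 185\right)}{3} = \frac{22 \left(\left(9 - 11\right) + 185\right)}{3} = \frac{22 \left(-2 + 185\right)}{3} = \frac{22}{3} \cdot 183 = 1342$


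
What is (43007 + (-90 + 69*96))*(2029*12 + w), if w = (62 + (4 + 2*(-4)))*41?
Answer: 1324032766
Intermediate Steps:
w = 2378 (w = (62 + (4 - 8))*41 = (62 - 4)*41 = 58*41 = 2378)
(43007 + (-90 + 69*96))*(2029*12 + w) = (43007 + (-90 + 69*96))*(2029*12 + 2378) = (43007 + (-90 + 6624))*(24348 + 2378) = (43007 + 6534)*26726 = 49541*26726 = 1324032766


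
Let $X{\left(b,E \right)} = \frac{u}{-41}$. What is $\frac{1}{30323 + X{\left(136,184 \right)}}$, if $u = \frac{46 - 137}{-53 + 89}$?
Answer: $\frac{1476}{44756839} \approx 3.2978 \cdot 10^{-5}$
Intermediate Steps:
$u = - \frac{91}{36} \approx -2.5278$
$X{\left(b,E \right)} = \frac{91}{1476}$ ($X{\left(b,E \right)} = - \frac{91}{36 \left(-41\right)} = \left(- \frac{91}{36}\right) \left(- \frac{1}{41}\right) = \frac{91}{1476}$)
$\frac{1}{30323 + X{\left(136,184 \right)}} = \frac{1}{30323 + \frac{91}{1476}} = \frac{1}{\frac{44756839}{1476}} = \frac{1476}{44756839}$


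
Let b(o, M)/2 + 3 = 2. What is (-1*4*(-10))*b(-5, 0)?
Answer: -80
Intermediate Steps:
b(o, M) = -2 (b(o, M) = -6 + 2*2 = -6 + 4 = -2)
(-1*4*(-10))*b(-5, 0) = (-1*4*(-10))*(-2) = -4*(-10)*(-2) = 40*(-2) = -80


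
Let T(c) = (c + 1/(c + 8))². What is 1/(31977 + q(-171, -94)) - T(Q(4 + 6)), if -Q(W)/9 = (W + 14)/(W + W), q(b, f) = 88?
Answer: -3911678913/31423700 ≈ -124.48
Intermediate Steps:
Q(W) = -9*(14 + W)/(2*W) (Q(W) = -9*(W + 14)/(W + W) = -9*(14 + W)/(2*W))
T(c) = (c + 1/(8 + c))²
1/(31977 + q(-171, -94)) - T(Q(4 + 6)) = 1/(31977 + 88) - (1 + (-9/2 - 63/(4 + 6))² + 8*(-9/2 - 63/(4 + 6)))²/(8 + (-9/2 - 63/(4 + 6)))² = 1/32065 - (1 + (-9/2 - 63/10)² + 8*(-9/2 - 63/10))²/(8 + (-9/2 - 63/10))² = 1/32065 - (1 + (-54/5)² + 8*(-54/5))²/(8 - 54/5)² = 1/32065 - (1 + 2916/25 - 432/5)²/(-14/5)² = 1/32065 - 25*(781/25)²/196 = 1/32065 - 25*609961/(196*625) = 1/32065 - 1*609961/4900 = 1/32065 - 609961/4900 = -3911678913/31423700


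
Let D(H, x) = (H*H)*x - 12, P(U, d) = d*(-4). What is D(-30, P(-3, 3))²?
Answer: 116899344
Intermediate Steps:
P(U, d) = -4*d
D(H, x) = -12 + x*H² (D(H, x) = H²*x - 12 = x*H² - 12 = -12 + x*H²)
D(-30, P(-3, 3))² = (-12 - 4*3*(-30)²)² = (-12 - 12*900)² = (-12 - 10800)² = (-10812)² = 116899344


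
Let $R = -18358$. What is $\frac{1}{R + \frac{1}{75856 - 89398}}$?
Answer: $- \frac{13542}{248604037} \approx -5.4472 \cdot 10^{-5}$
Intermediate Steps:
$\frac{1}{R + \frac{1}{75856 - 89398}} = \frac{1}{-18358 + \frac{1}{75856 - 89398}} = \frac{1}{-18358 + \frac{1}{-13542}} = \frac{1}{-18358 - \frac{1}{13542}} = \frac{1}{- \frac{248604037}{13542}} = - \frac{13542}{248604037}$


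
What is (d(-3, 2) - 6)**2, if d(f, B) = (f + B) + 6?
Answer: 1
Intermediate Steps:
d(f, B) = 6 + B + f (d(f, B) = (B + f) + 6 = 6 + B + f)
(d(-3, 2) - 6)**2 = ((6 + 2 - 3) - 6)**2 = (5 - 6)**2 = (-1)**2 = 1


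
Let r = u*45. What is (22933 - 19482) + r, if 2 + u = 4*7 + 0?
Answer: 4621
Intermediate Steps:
u = 26 (u = -2 + (4*7 + 0) = -2 + (28 + 0) = -2 + 28 = 26)
r = 1170 (r = 26*45 = 1170)
(22933 - 19482) + r = (22933 - 19482) + 1170 = 3451 + 1170 = 4621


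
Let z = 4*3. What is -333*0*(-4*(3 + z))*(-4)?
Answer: 0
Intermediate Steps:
z = 12
-333*0*(-4*(3 + z))*(-4) = -333*0*(-4*(3 + 12))*(-4) = -333*0*(-4*15)*(-4) = -333*0*(-60)*(-4) = -0*(-4) = -333*0 = 0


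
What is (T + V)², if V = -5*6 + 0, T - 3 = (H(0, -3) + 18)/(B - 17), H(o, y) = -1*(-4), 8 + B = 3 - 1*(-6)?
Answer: 51529/64 ≈ 805.14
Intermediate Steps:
B = 1 (B = -8 + (3 - 1*(-6)) = -8 + (3 + 6) = -8 + 9 = 1)
H(o, y) = 4
T = 13/8 (T = 3 + (4 + 18)/(1 - 17) = 3 + 22/(-16) = 3 + 22*(-1/16) = 3 - 11/8 = 13/8 ≈ 1.6250)
V = -30 (V = -30 + 0 = -30)
(T + V)² = (13/8 - 30)² = (-227/8)² = 51529/64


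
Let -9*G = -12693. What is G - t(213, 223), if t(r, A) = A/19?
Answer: 79720/57 ≈ 1398.6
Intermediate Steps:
G = 4231/3 (G = -1/9*(-12693) = 4231/3 ≈ 1410.3)
t(r, A) = A/19 (t(r, A) = A*(1/19) = A/19)
G - t(213, 223) = 4231/3 - 223/19 = 79720/57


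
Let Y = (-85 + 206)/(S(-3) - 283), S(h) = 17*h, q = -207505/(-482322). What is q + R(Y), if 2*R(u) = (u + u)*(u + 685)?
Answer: -6661097195899/26902956516 ≈ -247.60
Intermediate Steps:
q = 207505/482322 (q = -207505*(-1/482322) = 207505/482322 ≈ 0.43022)
Y = -121/334 (Y = (-85 + 206)/(17*(-3) - 283) = 121/(-51 - 283) = 121/(-334) = 121*(-1/334) = -121/334 ≈ -0.36228)
R(u) = u*(685 + u) (R(u) = ((u + u)*(u + 685))/2 = ((2*u)*(685 + u))/2 = (2*u*(685 + u))/2 = u*(685 + u))
q + R(Y) = 207505/482322 - 121*(685 - 121/334)/334 = 207505/482322 - 121/334*228669/334 = 207505/482322 - 27668949/111556 = -6661097195899/26902956516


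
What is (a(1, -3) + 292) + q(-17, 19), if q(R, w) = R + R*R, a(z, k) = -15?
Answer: 549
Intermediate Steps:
q(R, w) = R + R**2
(a(1, -3) + 292) + q(-17, 19) = (-15 + 292) - 17*(1 - 17) = 277 - 17*(-16) = 277 + 272 = 549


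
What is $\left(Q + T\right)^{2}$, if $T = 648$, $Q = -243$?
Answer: $164025$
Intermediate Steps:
$\left(Q + T\right)^{2} = \left(-243 + 648\right)^{2} = 405^{2} = 164025$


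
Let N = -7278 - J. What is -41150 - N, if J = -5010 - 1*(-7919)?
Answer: -30963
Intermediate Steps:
J = 2909 (J = -5010 + 7919 = 2909)
N = -10187 (N = -7278 - 1*2909 = -7278 - 2909 = -10187)
-41150 - N = -41150 - 1*(-10187) = -41150 + 10187 = -30963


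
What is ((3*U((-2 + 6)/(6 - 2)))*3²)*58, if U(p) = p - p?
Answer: 0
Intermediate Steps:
U(p) = 0
((3*U((-2 + 6)/(6 - 2)))*3²)*58 = ((3*0)*3²)*58 = (0*9)*58 = 0*58 = 0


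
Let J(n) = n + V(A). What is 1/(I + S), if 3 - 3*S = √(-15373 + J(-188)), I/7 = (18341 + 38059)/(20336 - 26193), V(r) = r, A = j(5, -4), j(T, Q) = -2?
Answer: -20502352359/1895370055028 + 102913347*I*√15563/1895370055028 ≈ -0.010817 + 0.0067737*I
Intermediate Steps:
A = -2
J(n) = -2 + n (J(n) = n - 2 = -2 + n)
I = -394800/5857 (I = 7*((18341 + 38059)/(20336 - 26193)) = 7*(56400/(-5857)) = 7*(56400*(-1/5857)) = 7*(-56400/5857) = -394800/5857 ≈ -67.406)
S = 1 - I*√15563/3 (S = 1 - √(-15373 + (-2 - 188))/3 = 1 - √(-15373 - 190)/3 = 1 - I*√15563/3 ≈ 1.0 - 41.584*I)
1/(I + S) = 1/(-394800/5857 + (1 - I*√15563/3)) = 1/(-388943/5857 - I*√15563/3)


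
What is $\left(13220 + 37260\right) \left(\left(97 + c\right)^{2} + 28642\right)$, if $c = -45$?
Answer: $1582346080$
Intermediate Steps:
$\left(13220 + 37260\right) \left(\left(97 + c\right)^{2} + 28642\right) = \left(13220 + 37260\right) \left(\left(97 - 45\right)^{2} + 28642\right) = 50480 \left(52^{2} + 28642\right) = 50480 \left(2704 + 28642\right) = 50480 \cdot 31346 = 1582346080$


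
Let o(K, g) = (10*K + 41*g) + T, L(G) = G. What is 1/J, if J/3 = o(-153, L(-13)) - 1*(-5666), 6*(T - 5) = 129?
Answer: 2/21777 ≈ 9.1840e-5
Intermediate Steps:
T = 53/2 (T = 5 + (⅙)*129 = 5 + 43/2 = 53/2 ≈ 26.500)
o(K, g) = 53/2 + 10*K + 41*g (o(K, g) = (10*K + 41*g) + 53/2 = 53/2 + 10*K + 41*g)
J = 21777/2 (J = 3*((53/2 + 10*(-153) + 41*(-13)) - 1*(-5666)) = 3*((53/2 - 1530 - 533) + 5666) = 3*(-4073/2 + 5666) = 3*(7259/2) = 21777/2 ≈ 10889.)
1/J = 1/(21777/2) = 2/21777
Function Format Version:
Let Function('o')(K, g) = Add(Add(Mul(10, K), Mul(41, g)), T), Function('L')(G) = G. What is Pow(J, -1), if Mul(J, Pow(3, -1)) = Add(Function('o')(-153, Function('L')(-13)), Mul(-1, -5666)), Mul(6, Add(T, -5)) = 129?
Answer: Rational(2, 21777) ≈ 9.1840e-5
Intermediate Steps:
T = Rational(53, 2) (T = Add(5, Mul(Rational(1, 6), 129)) = Add(5, Rational(43, 2)) = Rational(53, 2) ≈ 26.500)
Function('o')(K, g) = Add(Rational(53, 2), Mul(10, K), Mul(41, g)) (Function('o')(K, g) = Add(Add(Mul(10, K), Mul(41, g)), Rational(53, 2)) = Add(Rational(53, 2), Mul(10, K), Mul(41, g)))
J = Rational(21777, 2) (J = Mul(3, Add(Add(Rational(53, 2), Mul(10, -153), Mul(41, -13)), Mul(-1, -5666))) = Mul(3, Add(Add(Rational(53, 2), -1530, -533), 5666)) = Mul(3, Add(Rational(-4073, 2), 5666)) = Mul(3, Rational(7259, 2)) = Rational(21777, 2) ≈ 10889.)
Pow(J, -1) = Pow(Rational(21777, 2), -1) = Rational(2, 21777)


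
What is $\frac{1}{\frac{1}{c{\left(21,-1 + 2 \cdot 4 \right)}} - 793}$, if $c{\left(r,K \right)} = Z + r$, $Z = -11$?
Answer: $- \frac{10}{7929} \approx -0.0012612$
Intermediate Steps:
$c{\left(r,K \right)} = -11 + r$
$\frac{1}{\frac{1}{c{\left(21,-1 + 2 \cdot 4 \right)}} - 793} = \frac{1}{\frac{1}{-11 + 21} - 793} = \frac{1}{\frac{1}{10} - 793} = \frac{1}{- \frac{7929}{10}} = - \frac{10}{7929}$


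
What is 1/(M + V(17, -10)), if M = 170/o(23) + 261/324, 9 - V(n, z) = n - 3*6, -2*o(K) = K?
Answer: -828/3293 ≈ -0.25144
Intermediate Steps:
o(K) = -K/2
V(n, z) = 27 - n (V(n, z) = 9 - (n - 3*6) = 9 - (n - 18) = 9 - (-18 + n) = 9 + (18 - n) = 27 - n)
M = -11573/828 (M = 170/((-1/2*23)) + 261/324 = 170/(-23/2) + 261*(1/324) = 170*(-2/23) + 29/36 = -340/23 + 29/36 = -11573/828 ≈ -13.977)
1/(M + V(17, -10)) = 1/(-11573/828 + (27 - 1*17)) = 1/(-11573/828 + (27 - 17)) = 1/(-11573/828 + 10) = 1/(-3293/828) = -828/3293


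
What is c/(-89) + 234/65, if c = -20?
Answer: 1702/445 ≈ 3.8247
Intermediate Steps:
c/(-89) + 234/65 = -20/(-89) + 234/65 = -20*(-1/89) + 234*(1/65) = 20/89 + 18/5 = 1702/445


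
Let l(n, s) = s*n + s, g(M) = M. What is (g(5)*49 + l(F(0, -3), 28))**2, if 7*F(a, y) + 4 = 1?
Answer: 68121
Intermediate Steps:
F(a, y) = -3/7 (F(a, y) = -4/7 + (1/7)*1 = -4/7 + 1/7 = -3/7)
l(n, s) = s + n*s (l(n, s) = n*s + s = s + n*s)
(g(5)*49 + l(F(0, -3), 28))**2 = (5*49 + 28*(1 - 3/7))**2 = (245 + 28*(4/7))**2 = (245 + 16)**2 = 261**2 = 68121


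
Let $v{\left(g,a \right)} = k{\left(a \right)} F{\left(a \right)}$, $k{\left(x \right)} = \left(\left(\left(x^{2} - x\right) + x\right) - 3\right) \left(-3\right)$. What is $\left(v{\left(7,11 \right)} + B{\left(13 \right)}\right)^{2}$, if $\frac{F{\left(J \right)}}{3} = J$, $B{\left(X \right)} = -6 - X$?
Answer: $136913401$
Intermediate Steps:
$F{\left(J \right)} = 3 J$
$k{\left(x \right)} = 9 - 3 x^{2}$ ($k{\left(x \right)} = \left(x^{2} - 3\right) \left(-3\right) = \left(-3 + x^{2}\right) \left(-3\right) = 9 - 3 x^{2}$)
$v{\left(g,a \right)} = 3 a \left(9 - 3 a^{2}\right)$ ($v{\left(g,a \right)} = \left(9 - 3 a^{2}\right) 3 a = 3 a \left(9 - 3 a^{2}\right)$)
$\left(v{\left(7,11 \right)} + B{\left(13 \right)}\right)^{2} = \left(9 \cdot 11 \left(3 - 11^{2}\right) - 19\right)^{2} = \left(9 \cdot 11 \left(3 - 121\right) - 19\right)^{2} = \left(9 \cdot 11 \left(-118\right) - 19\right)^{2} = \left(-11682 - 19\right)^{2} = \left(-11701\right)^{2} = 136913401$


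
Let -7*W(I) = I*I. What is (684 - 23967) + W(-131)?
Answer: -180142/7 ≈ -25735.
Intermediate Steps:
W(I) = -I²/7 (W(I) = -I*I/7 = -I²/7)
(684 - 23967) + W(-131) = (684 - 23967) - ⅐*(-131)² = -23283 - ⅐*17161 = -23283 - 17161/7 = -180142/7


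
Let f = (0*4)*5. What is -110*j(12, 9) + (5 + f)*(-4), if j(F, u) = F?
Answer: -1340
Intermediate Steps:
f = 0 (f = 0*5 = 0)
-110*j(12, 9) + (5 + f)*(-4) = -110*12 + (5 + 0)*(-4) = -1320 + 5*(-4) = -1320 - 20 = -1340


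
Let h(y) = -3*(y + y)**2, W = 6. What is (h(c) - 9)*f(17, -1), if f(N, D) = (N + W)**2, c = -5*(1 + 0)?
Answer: -163461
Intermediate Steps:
c = -5 (c = -5*1 = -5)
f(N, D) = (6 + N)**2 (f(N, D) = (N + 6)**2 = (6 + N)**2)
h(y) = -12*y**2 (h(y) = -3*4*y**2 = -12*y**2)
(h(c) - 9)*f(17, -1) = (-12*(-5)**2 - 9)*(6 + 17)**2 = (-12*25 - 9)*23**2 = (-300 - 9)*529 = -309*529 = -163461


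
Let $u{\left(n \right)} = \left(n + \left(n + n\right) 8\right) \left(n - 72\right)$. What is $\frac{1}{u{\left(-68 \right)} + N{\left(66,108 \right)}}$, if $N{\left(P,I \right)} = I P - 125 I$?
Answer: $\frac{1}{155468} \approx 6.4322 \cdot 10^{-6}$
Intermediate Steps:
$N{\left(P,I \right)} = - 125 I + I P$
$u{\left(n \right)} = 17 n \left(-72 + n\right)$ ($u{\left(n \right)} = \left(n + 2 n 8\right) \left(-72 + n\right) = \left(n + 16 n\right) \left(-72 + n\right) = 17 n \left(-72 + n\right)$)
$\frac{1}{u{\left(-68 \right)} + N{\left(66,108 \right)}} = \frac{1}{17 \left(-68\right) \left(-72 - 68\right) + 108 \left(-125 + 66\right)} = \frac{1}{17 \left(-68\right) \left(-140\right) + 108 \left(-59\right)} = \frac{1}{161840 - 6372} = \frac{1}{155468}$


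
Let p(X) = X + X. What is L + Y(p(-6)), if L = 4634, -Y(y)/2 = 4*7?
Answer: 4578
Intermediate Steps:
p(X) = 2*X
Y(y) = -56 (Y(y) = -8*7 = -2*28 = -56)
L + Y(p(-6)) = 4634 - 56 = 4578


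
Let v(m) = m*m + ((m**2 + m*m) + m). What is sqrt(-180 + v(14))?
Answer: sqrt(422) ≈ 20.543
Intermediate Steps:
v(m) = m + 3*m**2 (v(m) = m**2 + ((m**2 + m**2) + m) = m**2 + (2*m**2 + m) = m**2 + (m + 2*m**2) = m + 3*m**2)
sqrt(-180 + v(14)) = sqrt(-180 + 14*(1 + 3*14)) = sqrt(-180 + 14*(1 + 42)) = sqrt(-180 + 14*43) = sqrt(-180 + 602) = sqrt(422)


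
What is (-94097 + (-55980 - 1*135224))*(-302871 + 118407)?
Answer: 52627763664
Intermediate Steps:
(-94097 + (-55980 - 1*135224))*(-302871 + 118407) = (-94097 + (-55980 - 135224))*(-184464) = (-94097 - 191204)*(-184464) = -285301*(-184464) = 52627763664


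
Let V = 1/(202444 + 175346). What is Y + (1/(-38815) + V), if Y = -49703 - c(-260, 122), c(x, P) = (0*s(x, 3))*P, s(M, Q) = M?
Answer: -4164804336803/83793822 ≈ -49703.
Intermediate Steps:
V = 1/377790 ≈ 2.6470e-6
c(x, P) = 0 (c(x, P) = (0*x)*P = 0*P = 0)
Y = -49703 (Y = -49703 - 1*0 = -49703 + 0 = -49703)
Y + (1/(-38815) + V) = -49703 + (1/(-38815) + 1/377790) = -49703 + (-1/38815 + 1/377790) = -49703 - 1937/83793822 = -4164804336803/83793822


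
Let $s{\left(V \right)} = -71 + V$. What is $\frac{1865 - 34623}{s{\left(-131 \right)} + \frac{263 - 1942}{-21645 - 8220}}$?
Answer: $\frac{978317670}{6031051} \approx 162.21$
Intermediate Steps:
$\frac{1865 - 34623}{s{\left(-131 \right)} + \frac{263 - 1942}{-21645 - 8220}} = \frac{1865 - 34623}{\left(-71 - 131\right) + \frac{263 - 1942}{-21645 - 8220}} = - \frac{32758}{-202 - \frac{1679}{-29865}} = - \frac{32758}{-202 - - \frac{1679}{29865}} = - \frac{32758}{-202 + \frac{1679}{29865}} = - \frac{32758}{- \frac{6031051}{29865}} = \left(-32758\right) \left(- \frac{29865}{6031051}\right) = \frac{978317670}{6031051}$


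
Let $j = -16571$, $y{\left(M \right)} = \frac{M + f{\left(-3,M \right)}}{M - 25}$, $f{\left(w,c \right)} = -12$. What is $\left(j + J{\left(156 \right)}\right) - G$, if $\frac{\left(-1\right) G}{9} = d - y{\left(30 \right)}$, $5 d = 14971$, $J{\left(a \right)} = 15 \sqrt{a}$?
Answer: $\frac{51722}{5} + 30 \sqrt{39} \approx 10532.0$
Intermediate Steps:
$d = \frac{14971}{5}$ ($d = \frac{1}{5} \cdot 14971 = \frac{14971}{5} \approx 2994.2$)
$y{\left(M \right)} = \frac{-12 + M}{-25 + M}$ ($y{\left(M \right)} = \frac{M - 12}{M - 25} = \frac{-12 + M}{-25 + M}$)
$G = - \frac{134577}{5}$ ($G = - 9 \left(\frac{14971}{5} - \frac{-12 + 30}{-25 + 30}\right) = - 9 \left(\frac{14971}{5} - \frac{1}{5} \cdot 18\right) = - 9 \left(\frac{14971}{5} - \frac{18}{5}\right) = \left(-9\right) \frac{14953}{5} = - \frac{134577}{5} \approx -26915.0$)
$\left(j + J{\left(156 \right)}\right) - G = \left(-16571 + 15 \sqrt{156}\right) - - \frac{134577}{5} = \left(-16571 + 15 \cdot 2 \sqrt{39}\right) + \frac{134577}{5} = \left(-16571 + 30 \sqrt{39}\right) + \frac{134577}{5} = \frac{51722}{5} + 30 \sqrt{39}$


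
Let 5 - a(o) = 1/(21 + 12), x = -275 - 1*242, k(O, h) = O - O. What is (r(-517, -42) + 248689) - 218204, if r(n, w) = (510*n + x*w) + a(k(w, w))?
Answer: -6978379/33 ≈ -2.1147e+5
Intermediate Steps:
k(O, h) = 0
x = -517 (x = -275 - 242 = -517)
a(o) = 164/33 (a(o) = 5 - 1/(21 + 12) = 5 - 1/33 = 164/33)
r(n, w) = 164/33 - 517*w + 510*n (r(n, w) = (510*n - 517*w) + 164/33 = (-517*w + 510*n) + 164/33 = 164/33 - 517*w + 510*n)
(r(-517, -42) + 248689) - 218204 = ((164/33 - 517*(-42) + 510*(-517)) + 248689) - 218204 = ((164/33 + 21714 - 263670) + 248689) - 218204 = (-7984384/33 + 248689) - 218204 = 222353/33 - 218204 = -6978379/33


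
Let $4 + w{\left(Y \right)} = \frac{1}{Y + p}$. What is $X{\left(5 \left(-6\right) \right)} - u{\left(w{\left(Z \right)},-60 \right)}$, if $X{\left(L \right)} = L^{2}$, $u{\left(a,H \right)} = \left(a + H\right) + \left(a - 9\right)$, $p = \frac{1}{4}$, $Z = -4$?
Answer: $\frac{14663}{15} \approx 977.53$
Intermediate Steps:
$p = \frac{1}{4} \approx 0.25$
$w{\left(Y \right)} = -4 + \frac{1}{\frac{1}{4} + Y}$ ($w{\left(Y \right)} = -4 + \frac{1}{Y + \frac{1}{4}} = -4 + \frac{1}{\frac{1}{4} + Y}$)
$u{\left(a,H \right)} = -9 + H + 2 a$ ($u{\left(a,H \right)} = \left(H + a\right) + \left(a - 9\right) = \left(H + a\right) + \left(-9 + a\right) = -9 + H + 2 a$)
$X{\left(5 \left(-6\right) \right)} - u{\left(w{\left(Z \right)},-60 \right)} = \left(5 \left(-6\right)\right)^{2} - \left(-9 - 60 + 2 \left(\left(-16\right) \left(-4\right) \frac{1}{1 + 4 \left(-4\right)}\right)\right) = \left(-30\right)^{2} - \left(-9 - 60 + 2 \left(\left(-16\right) \left(-4\right) \frac{1}{1 - 16}\right)\right) = 900 - \left(-9 - 60 + 2 \left(\left(-16\right) \left(-4\right) \frac{1}{-15}\right)\right) = 900 - \left(-9 - 60 + 2 \left(\left(-16\right) \left(-4\right) \left(- \frac{1}{15}\right)\right)\right) = 900 - \left(-9 - 60 + 2 \left(- \frac{64}{15}\right)\right) = 900 - \left(-9 - 60 - \frac{128}{15}\right) = 900 - - \frac{1163}{15} = 900 + \frac{1163}{15} = \frac{14663}{15}$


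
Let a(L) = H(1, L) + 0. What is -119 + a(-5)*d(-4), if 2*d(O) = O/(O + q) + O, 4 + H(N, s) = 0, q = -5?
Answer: -1007/9 ≈ -111.89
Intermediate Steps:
H(N, s) = -4 (H(N, s) = -4 + 0 = -4)
a(L) = -4 (a(L) = -4 + 0 = -4)
d(O) = O/2 + O/(2*(-5 + O)) (d(O) = (O/(O - 5) + O)/2 = (O/(-5 + O) + O)/2 = (O + O/(-5 + O))/2 = O/2 + O/(2*(-5 + O)))
-119 + a(-5)*d(-4) = -119 - 2*(-4)*(-4 - 4)/(-5 - 4) = -119 - 2*(-4)*(-8)/(-9) = -119 - 2*(-4)*(-1)*(-8)/9 = -119 - 4*(-16/9) = -119 + 64/9 = -1007/9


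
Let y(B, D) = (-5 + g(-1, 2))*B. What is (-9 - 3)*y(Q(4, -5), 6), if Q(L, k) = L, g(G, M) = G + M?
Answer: 192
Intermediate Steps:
y(B, D) = -4*B (y(B, D) = (-5 + (-1 + 2))*B = (-5 + 1)*B = -4*B)
(-9 - 3)*y(Q(4, -5), 6) = (-9 - 3)*(-4*4) = -12*(-16) = 192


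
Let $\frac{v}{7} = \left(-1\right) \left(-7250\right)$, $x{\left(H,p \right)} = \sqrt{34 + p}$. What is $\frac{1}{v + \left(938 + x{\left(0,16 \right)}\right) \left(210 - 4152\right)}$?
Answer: $- \frac{1823423}{6649354389758} + \frac{9855 \sqrt{2}}{6649354389758} \approx -2.7213 \cdot 10^{-7}$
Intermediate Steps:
$v = 50750$ ($v = 7 \left(\left(-1\right) \left(-7250\right)\right) = 7 \cdot 7250 = 50750$)
$\frac{1}{v + \left(938 + x{\left(0,16 \right)}\right) \left(210 - 4152\right)} = \frac{1}{50750 + \left(938 + \sqrt{34 + 16}\right) \left(210 - 4152\right)} = \frac{1}{50750 + \left(938 + \sqrt{50}\right) \left(-3942\right)} = \frac{1}{50750 + \left(938 + 5 \sqrt{2}\right) \left(-3942\right)} = \frac{1}{50750 - \left(3697596 + 19710 \sqrt{2}\right)} = \frac{1}{-3646846 - 19710 \sqrt{2}}$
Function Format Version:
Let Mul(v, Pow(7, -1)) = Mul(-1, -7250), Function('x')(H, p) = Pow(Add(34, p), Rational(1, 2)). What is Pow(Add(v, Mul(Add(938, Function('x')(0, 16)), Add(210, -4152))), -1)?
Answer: Add(Rational(-1823423, 6649354389758), Mul(Rational(9855, 6649354389758), Pow(2, Rational(1, 2)))) ≈ -2.7213e-7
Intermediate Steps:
v = 50750 (v = Mul(7, Mul(-1, -7250)) = Mul(7, 7250) = 50750)
Pow(Add(v, Mul(Add(938, Function('x')(0, 16)), Add(210, -4152))), -1) = Pow(Add(50750, Mul(Add(938, Pow(Add(34, 16), Rational(1, 2))), Add(210, -4152))), -1) = Pow(Add(50750, Mul(Add(938, Pow(50, Rational(1, 2))), -3942)), -1) = Pow(Add(50750, Mul(Add(938, Mul(5, Pow(2, Rational(1, 2)))), -3942)), -1) = Pow(Add(50750, Add(-3697596, Mul(-19710, Pow(2, Rational(1, 2))))), -1) = Pow(Add(-3646846, Mul(-19710, Pow(2, Rational(1, 2)))), -1)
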